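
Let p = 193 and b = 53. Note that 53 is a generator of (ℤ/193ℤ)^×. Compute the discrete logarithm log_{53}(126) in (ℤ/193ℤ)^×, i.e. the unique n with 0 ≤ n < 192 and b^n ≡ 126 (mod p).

Baby-step giant-step with m = ceil(sqrt(192)) = 14.
Baby table (53^j mod 193 for j=0..13):
  0:1  1:53  2:107  3:74  4:62  5:5  6:72  7:149
  8:177  9:117  10:25  11:167  12:166  13:113
Giant step factor: 53^(-14) ≡ 161 (mod 193).
Scan 126·161^i mod 193 for i = 0, 1, …:
  i=0: 126   i=1: 21   i=2: 100   i=3: 81
  i=4: 110   i=5: 147   i=6: 121   i=7: 181
  i=8: 191   i=9: 64   i=10: 75   i=11: 109
  i=12: 179   i=13: 62
Match at i=13, j=4: n = 13·14 + 4 = 186.

186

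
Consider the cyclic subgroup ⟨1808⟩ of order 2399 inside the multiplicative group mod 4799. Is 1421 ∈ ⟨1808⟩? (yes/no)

1421 ∈ ⟨1808⟩ iff 1421^2399 ≡ 1 (mod 4799), since |⟨1808⟩| = 2399.
1421^2399 mod 4799 = 4798.
Since 4798 ≠ 1, 1421 does not lie in the subgroup.

no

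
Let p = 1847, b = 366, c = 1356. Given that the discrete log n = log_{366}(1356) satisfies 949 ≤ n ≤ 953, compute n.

Compute 366^949 mod 1847 = 47, then multiply by 366 repeatedly:
  366^949=47  366^950=579  366^951=1356
Found 1356 at exponent 951.

951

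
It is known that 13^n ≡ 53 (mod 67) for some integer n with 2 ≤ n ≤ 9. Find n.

3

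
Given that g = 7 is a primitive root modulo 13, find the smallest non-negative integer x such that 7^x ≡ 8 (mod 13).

9

Successive powers of 7 modulo 13:
  7^0=1  7^1=7  7^2=10  7^3=5  7^4=9  7^5=11
  7^6=12  7^7=6  7^8=3  7^9=8
So 7^9 ≡ 8 (mod 13), giving x = 9.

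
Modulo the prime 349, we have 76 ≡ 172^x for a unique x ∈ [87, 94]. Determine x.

Compute 172^87 mod 349 = 136, then multiply by 172 repeatedly:
  172^87=136  172^88=9  172^89=152  172^90=318  172^91=252
  172^92=68  172^93=179  172^94=76
Found 76 at exponent 94.

94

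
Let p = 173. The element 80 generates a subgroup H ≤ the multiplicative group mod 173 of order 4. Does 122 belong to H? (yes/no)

no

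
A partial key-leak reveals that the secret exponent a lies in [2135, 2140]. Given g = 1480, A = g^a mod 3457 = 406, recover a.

Compute 1480^2135 mod 3457 = 659, then multiply by 1480 repeatedly:
  1480^2135=659  1480^2136=446  1480^2137=3250  1480^2138=1313  1480^2139=406
Found 406 at exponent 2139.

2139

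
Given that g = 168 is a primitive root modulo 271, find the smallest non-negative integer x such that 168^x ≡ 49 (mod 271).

194

Baby-step giant-step with m = ceil(sqrt(270)) = 17.
Baby table (168^j mod 271 for j=0..16):
  0:1  1:168  2:40  3:216  4:245  5:239  6:44  7:75
  8:134  9:19  10:211  11:218  12:39  13:48  14:205  15:23
  16:70
Giant step factor: 168^(-17) ≡ 38 (mod 271).
Scan 49·38^i mod 271 for i = 0, 1, …:
  i=0: 49   i=1: 236   i=2: 25   i=3: 137
  i=4: 57   i=5: 269   i=6: 195   i=7: 93
  i=8: 11   i=9: 147   i=10: 166   i=11: 75
Match at i=11, j=7: x = 11·17 + 7 = 194.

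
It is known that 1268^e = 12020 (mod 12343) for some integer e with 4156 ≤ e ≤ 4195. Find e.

Compute 1268^4156 mod 12343 = 10075, then multiply by 1268 repeatedly:
  1268^4156=10075  1268^4157=95  1268^4158=9373  1268^4159=10998  1268^4160=10217
  1268^4161=7349  1268^4162=11910  1268^4163=6391  1268^4164=6780  1268^4165=6312
  1268^4166=5352  1268^4167=10029  1268^4168=3482  1268^4169=8725  1268^4170=3972
  1268^4171=552  1268^4172=8728  1268^4173=7776  1268^4174=10254  1268^4175=4893
  1268^4176=8138  1268^4177=236  1268^4178=3016  1268^4179=10301  1268^4180=2774
  1268^4181=12020
Found 12020 at exponent 4181.

4181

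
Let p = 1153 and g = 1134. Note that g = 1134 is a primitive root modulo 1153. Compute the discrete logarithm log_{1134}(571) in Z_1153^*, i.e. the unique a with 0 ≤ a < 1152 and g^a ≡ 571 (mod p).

Baby-step giant-step with m = ceil(sqrt(1152)) = 34.
Baby table (1134^j mod 1153 for j=0..33):
  0:1  1:1134  2:361  3:59  4:32  5:545  6:22  7:735
  8:1024  9:145  10:704  11:460  12:484  13:28  14:621  15:884
  16:499  17:896  18:271  19:616  20:979  21:1000  22:601  23:111
  24:197  25:869  26:784  27:93  28:539  29:136  30:875  31:670
  32:1106  33:893
Giant step factor: 1134^(-34) ≡ 1037 (mod 1153).
Scan 571·1037^i mod 1153 for i = 0, 1, …:
  i=0: 571   i=1: 638   i=2: 937   i=3: 843
  i=4: 217   i=5: 194   i=6: 556   i=7: 72
  i=8: 872   i=9: 312   i=10: 704
Match at i=10, j=10: a = 10·34 + 10 = 350.

350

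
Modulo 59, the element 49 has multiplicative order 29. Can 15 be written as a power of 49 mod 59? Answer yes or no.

15 ∈ ⟨49⟩ iff 15^29 ≡ 1 (mod 59), since |⟨49⟩| = 29.
15^29 mod 59 = 1.
Since 1 = 1, 15 lies in the subgroup.

yes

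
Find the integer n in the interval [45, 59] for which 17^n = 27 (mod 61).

54

Compute 17^45 mod 61 = 11, then multiply by 17 repeatedly:
  17^45=11  17^46=4  17^47=7  17^48=58  17^49=10
  17^50=48  17^51=23  17^52=25  17^53=59  17^54=27
Found 27 at exponent 54.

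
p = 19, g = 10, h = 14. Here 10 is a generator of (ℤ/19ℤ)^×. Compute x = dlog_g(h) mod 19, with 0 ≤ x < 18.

Successive powers of 10 modulo 19:
  10^0=1  10^1=10  10^2=5  10^3=12  10^4=6  10^5=3
  10^6=11  10^7=15  10^8=17  10^9=18  10^10=9  10^11=14
So 10^11 ≡ 14 (mod 19), giving x = 11.

11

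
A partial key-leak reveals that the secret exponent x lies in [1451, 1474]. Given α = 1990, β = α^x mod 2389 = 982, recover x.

Compute 1990^1451 mod 2389 = 1980, then multiply by 1990 repeatedly:
  1990^1451=1980  1990^1452=739  1990^1453=1375  1990^1454=845  1990^1455=2083
  1990^1456=255  1990^1457=982
Found 982 at exponent 1457.

1457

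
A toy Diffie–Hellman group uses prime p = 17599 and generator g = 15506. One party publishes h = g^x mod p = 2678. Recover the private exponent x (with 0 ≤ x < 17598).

Baby-step giant-step with m = ceil(sqrt(17598)) = 133.
Baby table (15506^j mod 17599 for j=0..132):
  0:1  1:15506  2:16097  3:11064  4:3332  5:12927  6:11051  7:12942
  8:14854  9:8011  10:4824  11:5194  12:5140  13:12568  14:5681  15:6591
  16:2653  17:8555  18:10167  19:15259  20:5098  21:12479  22:15968  23:17076
  24:3501  25:11190  26:3599  27:17264  28:14794  29:10398  30:6949  31:10116
  32:16408  33:11304  34:11383  35:4427  36:8962  37:3068  38:2311  39:2802
  40:13480  41:15156  42:9489  43:8794  44:2712  45:8261  46:9544  47:16872
  48:8097  49:816  50:16814  51:6298  52:17536  53:8666  54:6631  55:6928
  56:1272  57:12752  58:7747  59:11807  60:14544  61:5678  62:12870  63:7159
  64:10561  65:171  66:11676  67:7143  68:8851  69:6604  70:10642  71:6628
  72:13207  73:5778  74:14758  75:15350  76:8224  77:16589  78:2050  79:3506
  80:725  81:13688  82:2188  83:13855  84:4637  85:9407  86:4430  87:2683
  88:16161  89:305  90:12798  91:17063  92:13111  93:13117  94:559  95:9146
  96:5134  97:7527  98:14693  99:10603  100:260  101:1389  102:14257  103:8003
  104:3969  105:17210  106:4623  107:3511  108:7859  109:6178  110:4711  111:12916
  112:16475  113:11865  114:16343  115:6557  116:3419  117:6826  118:3570  119:7565
  120:5555  121:6324  122:15915  123:4812  124:12711  125:5565  126:2993  127:895
  128:9858  129:10833  130:11642  131:7909  132:7122
Giant step factor: 15506^(-133) ≡ 15085 (mod 17599).
Scan 2678·15085^i mod 17599 for i = 0, 1, …:
  i=0: 2678   i=1: 7925   i=2: 16217   i=3: 7345
  i=4: 13620   i=5: 6974   i=6: 13567   i=7: 17023
  i=8: 4946   i=9: 8249     …   i=46: 7865
  i=47: 8666
Match at i=47, j=53: x = 47·133 + 53 = 6304.

6304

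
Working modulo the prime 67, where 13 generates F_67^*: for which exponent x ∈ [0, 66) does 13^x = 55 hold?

56

Baby-step giant-step with m = ceil(sqrt(66)) = 9.
Baby table (13^j mod 67 for j=0..8):
  0:1  1:13  2:35  3:53  4:19  5:46  6:62  7:2
  8:26
Giant step factor: 13^(-9) ≡ 45 (mod 67).
Scan 55·45^i mod 67 for i = 0, 1, …:
  i=0: 55   i=1: 63   i=2: 21   i=3: 7
  i=4: 47   i=5: 38   i=6: 35
Match at i=6, j=2: x = 6·9 + 2 = 56.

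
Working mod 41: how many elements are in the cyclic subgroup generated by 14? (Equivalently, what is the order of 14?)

8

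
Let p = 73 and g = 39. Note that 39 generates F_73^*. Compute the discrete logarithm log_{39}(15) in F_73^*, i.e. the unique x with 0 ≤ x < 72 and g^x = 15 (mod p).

71

Baby-step giant-step with m = ceil(sqrt(72)) = 9.
Baby table (39^j mod 73 for j=0..8):
  0:1  1:39  2:61  3:43  4:71  5:68  6:24  7:60
  8:4
Giant step factor: 39^(-9) ≡ 22 (mod 73).
Scan 15·22^i mod 73 for i = 0, 1, …:
  i=0: 15   i=1: 38   i=2: 33   i=3: 69
  i=4: 58   i=5: 35   i=6: 40   i=7: 4
Match at i=7, j=8: x = 7·9 + 8 = 71.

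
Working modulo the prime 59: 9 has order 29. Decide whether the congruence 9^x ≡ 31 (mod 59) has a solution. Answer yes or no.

no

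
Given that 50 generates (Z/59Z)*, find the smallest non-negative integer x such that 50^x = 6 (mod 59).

53

Baby-step giant-step with m = ceil(sqrt(58)) = 8.
Baby table (50^j mod 59 for j=0..7):
  0:1  1:50  2:22  3:38  4:12  5:10  6:28  7:43
Giant step factor: 50^(-8) ≡ 25 (mod 59).
Scan 6·25^i mod 59 for i = 0, 1, …:
  i=0: 6   i=1: 32   i=2: 33   i=3: 58
  i=4: 34   i=5: 24   i=6: 10
Match at i=6, j=5: x = 6·8 + 5 = 53.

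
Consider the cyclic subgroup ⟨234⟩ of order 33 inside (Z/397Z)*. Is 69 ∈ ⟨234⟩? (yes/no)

69 ∈ ⟨234⟩ iff 69^33 ≡ 1 (mod 397), since |⟨234⟩| = 33.
69^33 mod 397 = 362.
Since 362 ≠ 1, 69 does not lie in the subgroup.

no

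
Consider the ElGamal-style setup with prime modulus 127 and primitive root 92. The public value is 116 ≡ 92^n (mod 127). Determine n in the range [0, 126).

Baby-step giant-step with m = ceil(sqrt(126)) = 12.
Baby table (92^j mod 127 for j=0..11):
  0:1  1:92  2:82  3:51  4:120  5:118  6:61  7:24
  8:49  9:63  10:81  11:86
Giant step factor: 92^(-12) ≡ 117 (mod 127).
Scan 116·117^i mod 127 for i = 0, 1, …:
  i=0: 116   i=1: 110   i=2: 43   i=3: 78
  i=4: 109   i=5: 53   i=6: 105   i=7: 93
  i=8: 86
Match at i=8, j=11: n = 8·12 + 11 = 107.

107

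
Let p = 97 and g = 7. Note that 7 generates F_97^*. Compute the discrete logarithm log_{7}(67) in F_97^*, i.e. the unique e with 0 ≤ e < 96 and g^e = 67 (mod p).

Baby-step giant-step with m = ceil(sqrt(96)) = 10.
Baby table (7^j mod 97 for j=0..9):
  0:1  1:7  2:49  3:52  4:73  5:26  6:85  7:13
  8:91  9:55
Giant step factor: 7^(-10) ≡ 32 (mod 97).
Scan 67·32^i mod 97 for i = 0, 1, …:
  i=0: 67   i=1: 10   i=2: 29   i=3: 55
Match at i=3, j=9: e = 3·10 + 9 = 39.

39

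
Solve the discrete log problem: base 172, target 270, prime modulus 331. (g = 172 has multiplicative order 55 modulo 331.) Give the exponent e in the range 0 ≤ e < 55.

15

Baby-step giant-step with m = ceil(sqrt(55)) = 8.
Baby table (172^j mod 331 for j=0..7):
  0:1  1:172  2:125  3:316  4:68  5:111  6:225  7:304
Giant step factor: 172^(-8) ≡ 33 (mod 331).
Scan 270·33^i mod 331 for i = 0, 1, …:
  i=0: 270   i=1: 304
Match at i=1, j=7: e = 1·8 + 7 = 15.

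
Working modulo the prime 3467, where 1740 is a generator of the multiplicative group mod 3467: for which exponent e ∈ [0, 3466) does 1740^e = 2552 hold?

2141

Baby-step giant-step with m = ceil(sqrt(3466)) = 59.
Baby table (1740^j mod 3467 for j=0..58):
  0:1  1:1740  2:909  3:708  4:1135  5:2177  6:2016  7:2703
  8:1968  9:2391  10:3407  11:3077  12:932  13:2591  14:1240  15:1126
  16:385  17:769  18:3265  19:2154  20:133  21:2598  22:3019  23:555
  24:1874  25:1780  26:1169  27:2398  28:1719  29:2506  30:2421  31:135
  32:2611  33:1370  34:1971  35:677  36:2667  37:1734  38:870  39:2188
  40:354  41:2301  42:2822  43:1008  44:3085  45:984  46:2929  47:3437
  48:3272  49:466  50:3029  51:620  52:563  53:1926  54:2118  55:3366
  56:1077  57:1800  58:1299
Giant step factor: 1740^(-59) ≡ 1037 (mod 3467).
Scan 2552·1037^i mod 3467 for i = 0, 1, …:
  i=0: 2552   i=1: 1103   i=2: 3168   i=3: 1967
  i=4: 1183   i=5: 2920   i=6: 1349   i=7: 1712
  i=8: 240   i=9: 2723     …   i=35: 1094
  i=36: 769
Match at i=36, j=17: e = 36·59 + 17 = 2141.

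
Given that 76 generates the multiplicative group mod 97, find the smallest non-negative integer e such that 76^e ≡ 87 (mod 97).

7

Baby-step giant-step with m = ceil(sqrt(96)) = 10.
Baby table (76^j mod 97 for j=0..9):
  0:1  1:76  2:53  3:51  4:93  5:84  6:79  7:87
  8:16  9:52
Giant step factor: 76^(-10) ≡ 31 (mod 97).
Scan 87·31^i mod 97 for i = 0, 1, …:
  i=0: 87
Match at i=0, j=7: e = 0·10 + 7 = 7.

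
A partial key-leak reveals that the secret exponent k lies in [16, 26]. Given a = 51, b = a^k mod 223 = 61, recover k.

25

Compute 51^16 mod 223 = 202, then multiply by 51 repeatedly:
  51^16=202  51^17=44  51^18=14  51^19=45  51^20=65
  51^21=193  51^22=31  51^23=20  51^24=128  51^25=61
Found 61 at exponent 25.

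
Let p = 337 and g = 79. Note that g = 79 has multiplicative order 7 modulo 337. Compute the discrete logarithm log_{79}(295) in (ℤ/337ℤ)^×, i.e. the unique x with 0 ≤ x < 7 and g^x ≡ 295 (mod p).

Successive powers of 79 modulo 337:
  79^0=1  79^1=79  79^2=175  79^3=8  79^4=295
So 79^4 ≡ 295 (mod 337), giving x = 4.

4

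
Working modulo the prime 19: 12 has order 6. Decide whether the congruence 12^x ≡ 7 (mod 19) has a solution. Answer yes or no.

yes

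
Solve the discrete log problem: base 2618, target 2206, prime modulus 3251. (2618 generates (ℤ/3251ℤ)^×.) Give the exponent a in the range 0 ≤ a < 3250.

1641

Baby-step giant-step with m = ceil(sqrt(3250)) = 58.
Baby table (2618^j mod 3251 for j=0..57):
  0:1  1:2618  2:816  3:381  4:2652  5:2051  6:2117  7:2602
  8:1191  9:329  10:3058  11:1882  12:1811  13:1240  14:1822  15:779
  16:1045  17:1719  18:958  19:1523  20:1488  21:886  22:1585  23:1254
  24:2713  25:2450  26:3128  27:3086  28:413  29:1902  30:2155  31:1305
  32:2940  33:1803  34:3053  35:1796  36:982  37:2586  38:1566  39:277
  40:213  41:1713  42:1505  43:3129  44:2453  45:1229  46:2283  47:1556
  48:105  49:1806  50:1154  51:993  52:2125  53:789  54:1217  55:126
  56:1517  57:2035
Giant step factor: 2618^(-58) ≡ 998 (mod 3251).
Scan 2206·998^i mod 3251 for i = 0, 1, …:
  i=0: 2206   i=1: 661   i=2: 2976   i=3: 1885
  i=4: 2152   i=5: 2036   i=6: 53   i=7: 878
  i=8: 1725   i=9: 1771     …   i=27: 2181
  i=28: 1719
Match at i=28, j=17: a = 28·58 + 17 = 1641.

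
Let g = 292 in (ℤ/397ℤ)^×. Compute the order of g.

198

The order of 292 must divide p − 1 = 396 = 2^2 · 3^2 · 11.
Divisors: 1, 2, 3, 4, 6, 9, 11, 12, 18, 22, 33, 36, 44, 66, 99, 132, 198, 396.
Check each in increasing order: 292^1 ≡ 292;  292^2 ≡ 306;  292^3 ≡ 27;  292^4 ≡ 341;  292^6 ≡ 332;  292^9 ≡ 230;  292^11 ≡ 111;  292^12 ≡ 255;  292^18 ≡ 99;  292^22 ≡ 14;  292^33 ≡ 363;  292^36 ≡ 273;  292^44 ≡ 196;  292^66 ≡ 362;  292^99 ≡ 396;  292^132 ≡ 34;  292^198 ≡ 1.
Smallest exponent giving 1 is 198.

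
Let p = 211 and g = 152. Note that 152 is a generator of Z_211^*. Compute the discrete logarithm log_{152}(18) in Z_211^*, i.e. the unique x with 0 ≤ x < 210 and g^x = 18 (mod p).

141

Baby-step giant-step with m = ceil(sqrt(210)) = 15.
Baby table (152^j mod 211 for j=0..14):
  0:1  1:152  2:105  3:135  4:53  5:38  6:79  7:192
  8:66  9:115  10:178  11:48  12:122  13:187  14:150
Giant step factor: 152^(-15) ≡ 88 (mod 211).
Scan 18·88^i mod 211 for i = 0, 1, …:
  i=0: 18   i=1: 107   i=2: 132   i=3: 11
  i=4: 124   i=5: 151   i=6: 206   i=7: 193
  i=8: 104   i=9: 79
Match at i=9, j=6: x = 9·15 + 6 = 141.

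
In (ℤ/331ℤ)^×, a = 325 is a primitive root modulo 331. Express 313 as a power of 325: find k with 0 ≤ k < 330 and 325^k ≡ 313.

24

Baby-step giant-step with m = ceil(sqrt(330)) = 19.
Baby table (325^j mod 331 for j=0..18):
  0:1  1:325  2:36  3:115  4:303  5:168  6:316  7:90
  8:122  9:261  10:89  11:128  12:225  13:305  14:156  15:57
  16:320  17:66  18:266
Giant step factor: 325^(-19) ≡ 101 (mod 331).
Scan 313·101^i mod 331 for i = 0, 1, …:
  i=0: 313   i=1: 168
Match at i=1, j=5: k = 1·19 + 5 = 24.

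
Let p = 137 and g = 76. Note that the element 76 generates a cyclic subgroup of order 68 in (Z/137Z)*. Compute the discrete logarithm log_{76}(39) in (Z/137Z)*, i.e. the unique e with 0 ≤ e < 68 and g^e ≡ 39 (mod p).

21

Baby-step giant-step with m = ceil(sqrt(68)) = 9.
Baby table (76^j mod 137 for j=0..8):
  0:1  1:76  2:22  3:28  4:73  5:68  6:99  7:126
  8:123
Giant step factor: 76^(-9) ≡ 30 (mod 137).
Scan 39·30^i mod 137 for i = 0, 1, …:
  i=0: 39   i=1: 74   i=2: 28
Match at i=2, j=3: e = 2·9 + 3 = 21.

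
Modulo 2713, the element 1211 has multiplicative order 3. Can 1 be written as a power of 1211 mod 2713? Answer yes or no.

yes

1 ∈ ⟨1211⟩ iff 1^3 ≡ 1 (mod 2713), since |⟨1211⟩| = 3.
1^3 mod 2713 = 1.
Since 1 = 1, 1 lies in the subgroup.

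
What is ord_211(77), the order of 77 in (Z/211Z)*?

30

The order of 77 must divide p − 1 = 210 = 2 · 3 · 5 · 7.
Divisors: 1, 2, 3, 5, 6, 7, 10, 14, 15, 21, 30, 35, 42, 70, 105, 210.
Check each in increasing order: 77^1 ≡ 77;  77^2 ≡ 21;  77^3 ≡ 140;  77^5 ≡ 197;  77^6 ≡ 188;  77^7 ≡ 128;  77^10 ≡ 196;  77^14 ≡ 137;  77^15 ≡ 210;  77^21 ≡ 23;  77^30 ≡ 1.
Smallest exponent giving 1 is 30.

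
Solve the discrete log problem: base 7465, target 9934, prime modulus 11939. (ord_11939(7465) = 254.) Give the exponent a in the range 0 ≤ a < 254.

Baby-step giant-step with m = ceil(sqrt(254)) = 16.
Baby table (7465^j mod 11939 for j=0..15):
  0:1  1:7465  2:6912  3:9661  4:7805  5:2005  6:7758  7:9320
  8:5247  9:8935  10:8521  11:10212  12:2065  13:1976  14:6175  15:11835
Giant step factor: 7465^(-16) ≡ 1249 (mod 11939).
Scan 9934·1249^i mod 11939 for i = 0, 1, …:
  i=0: 9934   i=1: 2945   i=2: 1093   i=3: 4111
  i=4: 869   i=5: 10871   i=6: 3236   i=7: 6382
  i=8: 7805
Match at i=8, j=4: a = 8·16 + 4 = 132.

132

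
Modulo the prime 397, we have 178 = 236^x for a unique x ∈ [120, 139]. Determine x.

124

Compute 236^120 mod 397 = 147, then multiply by 236 repeatedly:
  236^120=147  236^121=153  236^122=378  236^123=280  236^124=178
Found 178 at exponent 124.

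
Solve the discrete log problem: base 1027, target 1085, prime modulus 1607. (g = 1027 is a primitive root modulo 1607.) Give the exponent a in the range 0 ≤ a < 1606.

1076

Baby-step giant-step with m = ceil(sqrt(1606)) = 41.
Baby table (1027^j mod 1607 for j=0..40):
  0:1  1:1027  2:537  3:298  4:716  5:933  6:419  7:1244
  8:23  9:1123  10:1102  11:426  12:398  13:568  14:1602  15:1293
  16:529  17:117  18:1241  19:156  20:1119  21:208  22:1492  23:813
  24:918  25:1084  26:1224  27:374  28:25  29:1570  30:569  31:1022
  32:223  33:827  34:833  35:567  36:575  37:756  38:231  39:1008
  40:308
Giant step factor: 1027^(-41) ≡ 776 (mod 1607).
Scan 1085·776^i mod 1607 for i = 0, 1, …:
  i=0: 1085   i=1: 1499   i=2: 1363   i=3: 282
  i=4: 280   i=5: 335   i=6: 1233   i=7: 643
  i=8: 798   i=9: 553     …   i=25: 1041
  i=26: 1102
Match at i=26, j=10: a = 26·41 + 10 = 1076.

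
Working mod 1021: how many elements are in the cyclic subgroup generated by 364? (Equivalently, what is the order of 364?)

170

The order of 364 must divide p − 1 = 1020 = 2^2 · 3 · 5 · 17.
Divisors: 1, 2, 3, 4, 5, 6, 10, 12, 15, 17, 20, 30, 34, 51, 60, 68, 85, 102, 170, 204, 255, 340, 510, 1020.
Check each in increasing order: 364^1 ≡ 364;  364^2 ≡ 787;  364^3 ≡ 588;  364^4 ≡ 643;  364^5 ≡ 243;  364^6 ≡ 646;  364^10 ≡ 852;  364^12 ≡ 748;  364^15 ≡ 794;  364^17 ≡ 26;  364^20 ≡ 994;  364^30 ≡ 479;  364^34 ≡ 676;  364^51 ≡ 219;  364^60 ≡ 737;  364^68 ≡ 589;  364^85 ≡ 1020;  364^102 ≡ 995;  364^170 ≡ 1.
Smallest exponent giving 1 is 170.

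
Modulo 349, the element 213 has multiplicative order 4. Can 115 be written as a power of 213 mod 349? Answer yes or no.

no

115 ∈ ⟨213⟩ iff 115^4 ≡ 1 (mod 349), since |⟨213⟩| = 4.
115^4 mod 349 = 322.
Since 322 ≠ 1, 115 does not lie in the subgroup.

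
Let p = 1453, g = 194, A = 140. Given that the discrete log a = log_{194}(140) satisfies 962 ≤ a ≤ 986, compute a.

975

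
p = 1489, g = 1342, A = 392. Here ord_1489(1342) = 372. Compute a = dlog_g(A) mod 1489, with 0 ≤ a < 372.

162

Baby-step giant-step with m = ceil(sqrt(372)) = 20.
Baby table (1342^j mod 1489 for j=0..19):
  0:1  1:1342  2:763  3:1003  4:1459  5:1432  6:934  7:1179
  8:900  9:221  10:271  11:366  12:1291  13:815  14:804  15:932
  16:1473  17:863  18:1193  19:331
Giant step factor: 1342^(-20) ≡ 1337 (mod 1489).
Scan 392·1337^i mod 1489 for i = 0, 1, …:
  i=0: 392   i=1: 1465   i=2: 670   i=3: 901
  i=4: 36   i=5: 484   i=6: 882   i=7: 1435
  i=8: 763
Match at i=8, j=2: a = 8·20 + 2 = 162.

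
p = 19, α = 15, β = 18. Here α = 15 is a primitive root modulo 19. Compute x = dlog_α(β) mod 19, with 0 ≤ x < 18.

9

Successive powers of 15 modulo 19:
  15^0=1  15^1=15  15^2=16  15^3=12  15^4=9  15^5=2
  15^6=11  15^7=13  15^8=5  15^9=18
So 15^9 ≡ 18 (mod 19), giving x = 9.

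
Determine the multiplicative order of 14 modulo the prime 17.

The order of 14 must divide p − 1 = 16 = 2^4.
Divisors: 1, 2, 4, 8, 16.
Check each in increasing order: 14^1 ≡ 14;  14^2 ≡ 9;  14^4 ≡ 13;  14^8 ≡ 16;  14^16 ≡ 1.
Smallest exponent giving 1 is 16.

16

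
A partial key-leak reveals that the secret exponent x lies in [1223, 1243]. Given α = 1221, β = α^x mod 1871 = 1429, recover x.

1231

Compute 1221^1223 mod 1871 = 1312, then multiply by 1221 repeatedly:
  1221^1223=1312  1221^1224=376  1221^1225=701  1221^1226=874  1221^1227=684
  1221^1228=698  1221^1229=953  1221^1230=1722  1221^1231=1429
Found 1429 at exponent 1231.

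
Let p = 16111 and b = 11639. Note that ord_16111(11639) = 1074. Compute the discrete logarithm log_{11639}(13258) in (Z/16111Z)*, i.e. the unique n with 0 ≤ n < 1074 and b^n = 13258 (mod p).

Baby-step giant-step with m = ceil(sqrt(1074)) = 33.
Baby table (11639^j mod 16111 for j=0..32):
  0:1  1:11639  2:5033  3:15602  4:4597  5:15963  6:1305  7:12333
  8:10888  9:12417  10:5793  11:192  12:11370  13:15787  14:15049  15:12630
  16:3806  17:8895  18:15730  19:12177  20:15747  21:597  22:4642  23:8055
  24:2236  25:5539  26:8310  27:5757  28:74  29:7403  30:1889  31:10667
  32:1847
Giant step factor: 11639^(-33) ≡ 14815 (mod 16111).
Scan 13258·14815^i mod 16111 for i = 0, 1, …:
  i=0: 13258   i=1: 8069   i=2: 14726   i=3: 6639
  i=4: 15241   i=5: 15861   i=6: 1780   i=7: 13104
  i=8: 14321   i=9: 15967     …   i=30: 5177
  i=31: 8895
Match at i=31, j=17: n = 31·33 + 17 = 1040.

1040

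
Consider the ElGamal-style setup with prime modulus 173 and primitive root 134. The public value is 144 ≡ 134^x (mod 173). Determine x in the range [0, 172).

42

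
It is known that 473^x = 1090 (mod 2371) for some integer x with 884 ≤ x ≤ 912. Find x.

Compute 473^884 mod 2371 = 2253, then multiply by 473 repeatedly:
  473^884=2253  473^885=1090
Found 1090 at exponent 885.

885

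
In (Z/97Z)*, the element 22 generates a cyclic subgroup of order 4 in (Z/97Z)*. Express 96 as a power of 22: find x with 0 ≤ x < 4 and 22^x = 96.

Successive powers of 22 modulo 97:
  22^0=1  22^1=22  22^2=96
So 22^2 ≡ 96 (mod 97), giving x = 2.

2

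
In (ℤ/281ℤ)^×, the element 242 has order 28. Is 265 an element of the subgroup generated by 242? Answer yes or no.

no

265 ∈ ⟨242⟩ iff 265^28 ≡ 1 (mod 281), since |⟨242⟩| = 28.
265^28 mod 281 = 153.
Since 153 ≠ 1, 265 does not lie in the subgroup.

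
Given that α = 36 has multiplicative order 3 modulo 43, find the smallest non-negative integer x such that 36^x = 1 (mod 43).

Successive powers of 36 modulo 43:
  36^0=1
So 36^0 ≡ 1 (mod 43), giving x = 0.

0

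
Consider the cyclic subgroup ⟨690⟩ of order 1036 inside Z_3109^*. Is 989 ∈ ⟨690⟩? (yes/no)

no

989 ∈ ⟨690⟩ iff 989^1036 ≡ 1 (mod 3109), since |⟨690⟩| = 1036.
989^1036 mod 3109 = 1085.
Since 1085 ≠ 1, 989 does not lie in the subgroup.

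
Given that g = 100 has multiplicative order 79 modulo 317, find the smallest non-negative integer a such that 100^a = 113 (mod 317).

Baby-step giant-step with m = ceil(sqrt(79)) = 9.
Baby table (100^j mod 317 for j=0..8):
  0:1  1:100  2:173  3:182  4:131  5:103  6:156  7:67
  8:43
Giant step factor: 100^(-9) ≡ 232 (mod 317).
Scan 113·232^i mod 317 for i = 0, 1, …:
  i=0: 113   i=1: 222   i=2: 150   i=3: 247
  i=4: 244   i=5: 182
Match at i=5, j=3: a = 5·9 + 3 = 48.

48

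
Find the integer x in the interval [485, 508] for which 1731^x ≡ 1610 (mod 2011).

Compute 1731^485 mod 2011 = 139, then multiply by 1731 repeatedly:
  1731^485=139  1731^486=1300  1731^487=2002  1731^488=509  1731^489=261
  1731^490=1327  1731^491=475  1731^492=1737  1731^493=302  1731^494=1913
  1731^495=1297  1731^496=831  1731^497=596  1731^498=33  1731^499=815
  1731^500=1054  1731^501=497  1731^502=1610
Found 1610 at exponent 502.

502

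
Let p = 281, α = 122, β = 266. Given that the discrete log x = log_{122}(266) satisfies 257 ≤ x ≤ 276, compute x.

257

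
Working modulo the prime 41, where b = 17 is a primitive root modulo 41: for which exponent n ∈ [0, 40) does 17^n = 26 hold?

9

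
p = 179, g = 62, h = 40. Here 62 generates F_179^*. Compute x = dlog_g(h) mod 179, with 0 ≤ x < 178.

87

Baby-step giant-step with m = ceil(sqrt(178)) = 14.
Baby table (62^j mod 179 for j=0..13):
  0:1  1:62  2:85  3:79  4:65  5:92  6:155  7:123
  8:108  9:73  10:51  11:119  12:39  13:91
Giant step factor: 62^(-14) ≡ 77 (mod 179).
Scan 40·77^i mod 179 for i = 0, 1, …:
  i=0: 40   i=1: 37   i=2: 164   i=3: 98
  i=4: 28   i=5: 8   i=6: 79
Match at i=6, j=3: x = 6·14 + 3 = 87.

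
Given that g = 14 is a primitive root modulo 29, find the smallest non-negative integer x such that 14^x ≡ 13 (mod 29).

Successive powers of 14 modulo 29:
  14^0=1  14^1=14  14^2=22  14^3=18  14^4=20  14^5=19
  14^6=5  14^7=12  14^8=23  14^9=3  14^10=13
So 14^10 ≡ 13 (mod 29), giving x = 10.

10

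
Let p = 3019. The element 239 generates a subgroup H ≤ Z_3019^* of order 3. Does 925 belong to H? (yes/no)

⟨239⟩ has order 3; its elements mod 3019 are {1, 239, 2779}.
925 is not in this set.

no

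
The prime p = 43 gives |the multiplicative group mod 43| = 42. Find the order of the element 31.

21

The order of 31 must divide p − 1 = 42 = 2 · 3 · 7.
Divisors: 1, 2, 3, 6, 7, 14, 21, 42.
Check each in increasing order: 31^1 ≡ 31;  31^2 ≡ 15;  31^3 ≡ 35;  31^6 ≡ 21;  31^7 ≡ 6;  31^14 ≡ 36;  31^21 ≡ 1.
Smallest exponent giving 1 is 21.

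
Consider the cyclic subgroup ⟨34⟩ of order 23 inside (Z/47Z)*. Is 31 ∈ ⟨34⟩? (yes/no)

⟨34⟩ has order 23; its elements mod 47 are {1, 2, 3, 4, 6, 7, 8, 9, 12, 14, 16, 17, 18, 21, 24, 25, 27, 28, 32, 34, 36, 37, 42}.
31 is not in this set.

no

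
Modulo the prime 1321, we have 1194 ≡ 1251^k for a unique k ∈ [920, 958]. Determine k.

Compute 1251^920 mod 1321 = 1176, then multiply by 1251 repeatedly:
  1251^920=1176  1251^921=903  1251^922=198  1251^923=671  1251^924=586
  1251^925=1252  1251^926=867  1251^927=76  1251^928=1285  1251^929=1199
  1251^930=614  1251^931=613  1251^932=683  1251^933=1067  1251^934=607
  1251^935=1103  1251^936=729  1251^937=489  1251^938=116  1251^939=1127
  1251^940=370  1251^941=520  1251^942=588  1251^943=1112  1251^944=99
  1251^945=996  1251^946=293  1251^947=626  1251^948=1094  1251^949=38
  1251^950=1303  1251^951=1260  1251^952=307  1251^953=967  1251^954=1002
  1251^955=1194
Found 1194 at exponent 955.

955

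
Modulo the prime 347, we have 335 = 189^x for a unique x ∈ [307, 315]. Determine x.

313

Compute 189^307 mod 347 = 165, then multiply by 189 repeatedly:
  189^307=165  189^308=302  189^309=170  189^310=206  189^311=70
  189^312=44  189^313=335
Found 335 at exponent 313.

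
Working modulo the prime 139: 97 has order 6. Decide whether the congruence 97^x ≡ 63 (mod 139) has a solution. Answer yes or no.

no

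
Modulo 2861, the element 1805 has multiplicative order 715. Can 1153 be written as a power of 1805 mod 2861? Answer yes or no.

yes

1153 ∈ ⟨1805⟩ iff 1153^715 ≡ 1 (mod 2861), since |⟨1805⟩| = 715.
1153^715 mod 2861 = 1.
Since 1 = 1, 1153 lies in the subgroup.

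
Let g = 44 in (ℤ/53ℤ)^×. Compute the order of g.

13

The order of 44 must divide p − 1 = 52 = 2^2 · 13.
Divisors: 1, 2, 4, 13, 26, 52.
Check each in increasing order: 44^1 ≡ 44;  44^2 ≡ 28;  44^4 ≡ 42;  44^13 ≡ 1.
Smallest exponent giving 1 is 13.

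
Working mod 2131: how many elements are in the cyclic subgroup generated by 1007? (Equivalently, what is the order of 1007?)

1065

The order of 1007 must divide p − 1 = 2130 = 2 · 3 · 5 · 71.
Divisors: 1, 2, 3, 5, 6, 10, 15, 30, 71, 142, 213, 355, 426, 710, 1065, 2130.
Check each in increasing order: 1007^1 ≡ 1007;  1007^2 ≡ 1824;  1007^3 ≡ 1977;  1007^5 ≡ 396;  1007^6 ≡ 275;  1007^10 ≡ 1253;  1007^15 ≡ 1796;  1007^30 ≡ 1413;  1007^71 ≡ 1507;  1007^142 ≡ 1534;  1007^213 ≡ 1734;  1007^355 ≡ 468;  1007^426 ≡ 2046;  1007^710 ≡ 1662;  1007^1065 ≡ 1.
Smallest exponent giving 1 is 1065.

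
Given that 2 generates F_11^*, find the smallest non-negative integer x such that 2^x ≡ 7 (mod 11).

7

Successive powers of 2 modulo 11:
  2^0=1  2^1=2  2^2=4  2^3=8  2^4=5  2^5=10
  2^6=9  2^7=7
So 2^7 ≡ 7 (mod 11), giving x = 7.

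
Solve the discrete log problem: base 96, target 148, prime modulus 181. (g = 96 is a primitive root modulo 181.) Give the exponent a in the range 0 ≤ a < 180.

Baby-step giant-step with m = ceil(sqrt(180)) = 14.
Baby table (96^j mod 181 for j=0..13):
  0:1  1:96  2:166  3:8  4:44  5:61  6:64  7:171
  8:126  9:150  10:101  11:103  12:114  13:84
Giant step factor: 96^(-14) ≡ 143 (mod 181).
Scan 148·143^i mod 181 for i = 0, 1, …:
  i=0: 148   i=1: 168   i=2: 132   i=3: 52
  i=4: 15   i=5: 154   i=6: 121   i=7: 108
  i=8: 59   i=9: 111   i=10: 126
Match at i=10, j=8: a = 10·14 + 8 = 148.

148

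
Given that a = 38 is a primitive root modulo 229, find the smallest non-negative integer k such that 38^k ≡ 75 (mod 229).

52

Baby-step giant-step with m = ceil(sqrt(228)) = 16.
Baby table (38^j mod 229 for j=0..15):
  0:1  1:38  2:70  3:141  4:91  5:23  6:187  7:7
  8:37  9:32  10:71  11:179  12:161  13:164  14:49  15:30
Giant step factor: 38^(-16) ≡ 183 (mod 229).
Scan 75·183^i mod 229 for i = 0, 1, …:
  i=0: 75   i=1: 214   i=2: 3   i=3: 91
Match at i=3, j=4: k = 3·16 + 4 = 52.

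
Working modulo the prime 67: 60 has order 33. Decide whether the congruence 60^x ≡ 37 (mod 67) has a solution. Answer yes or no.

37 ∈ ⟨60⟩ iff 37^33 ≡ 1 (mod 67), since |⟨60⟩| = 33.
37^33 mod 67 = 1.
Since 1 = 1, 37 lies in the subgroup.

yes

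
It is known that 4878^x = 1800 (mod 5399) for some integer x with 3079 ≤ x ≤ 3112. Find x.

Compute 4878^3079 mod 5399 = 1713, then multiply by 4878 repeatedly:
  4878^3079=1713  4878^3080=3761  4878^3081=356  4878^3082=3489  4878^3083=1694
  4878^3084=2862  4878^3085=4421  4878^3086=2032  4878^3087=4931  4878^3088=873
  4878^3089=4082  4878^3090=484  4878^3091=1589  4878^3092=3577  4878^3093=4437
  4878^3094=4494  4878^3095=1792  4878^3096=395  4878^3097=4766  4878^3098=454
  4878^3099=1022  4878^3100=2039  4878^3101=1284  4878^3102=512  4878^3103=3198
  4878^3104=2133  4878^3105=901  4878^3106=292  4878^3107=4439  4878^3108=3452
  4878^3109=4774  4878^3110=1685  4878^3111=2152  4878^3112=1800
Found 1800 at exponent 3112.

3112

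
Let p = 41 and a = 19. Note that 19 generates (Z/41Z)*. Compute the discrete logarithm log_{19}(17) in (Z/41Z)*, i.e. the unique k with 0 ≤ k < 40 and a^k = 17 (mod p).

Successive powers of 19 modulo 41:
  19^0=1  19^1=19  19^2=33  19^3=12  19^4=23  19^5=27
  19^6=21  19^7=30  19^8=37  19^9=6  19^10=32  19^11=34
  19^12=31  19^13=15  19^14=39  19^15=3  19^16=16  19^17=17
So 19^17 ≡ 17 (mod 41), giving k = 17.

17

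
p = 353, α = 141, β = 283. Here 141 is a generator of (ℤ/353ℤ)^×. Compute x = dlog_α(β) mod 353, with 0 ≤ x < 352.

132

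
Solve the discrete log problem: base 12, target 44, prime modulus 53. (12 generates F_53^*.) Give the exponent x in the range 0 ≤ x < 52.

36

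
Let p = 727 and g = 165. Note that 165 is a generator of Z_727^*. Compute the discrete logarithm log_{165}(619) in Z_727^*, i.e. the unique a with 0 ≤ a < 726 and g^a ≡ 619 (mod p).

426

Baby-step giant-step with m = ceil(sqrt(726)) = 27.
Baby table (165^j mod 727 for j=0..26):
  0:1  1:165  2:326  3:719  4:134  5:300  6:64  7:382
  8:508  9:215  10:579  11:298  12:461  13:457  14:524  15:674
  16:706  17:170  18:424  19:168  20:94  21:243  22:110  23:702
  24:237  25:574  26:200
Giant step factor: 165^(-27) ≡ 426 (mod 727).
Scan 619·426^i mod 727 for i = 0, 1, …:
  i=0: 619   i=1: 520   i=2: 512   i=3: 12
  i=4: 23   i=5: 347   i=6: 241   i=7: 159
  i=8: 123   i=9: 54     …   i=14: 190
  i=15: 243
Match at i=15, j=21: a = 15·27 + 21 = 426.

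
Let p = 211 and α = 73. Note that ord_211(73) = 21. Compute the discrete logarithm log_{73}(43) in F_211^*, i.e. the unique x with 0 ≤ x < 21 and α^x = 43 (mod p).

Successive powers of 73 modulo 211:
  73^0=1  73^1=73  73^2=54  73^3=144  73^4=173  73^5=180
  73^6=58  73^7=14  73^8=178  73^9=123  73^10=117  73^11=101
  73^12=199  73^13=179  73^14=196  73^15=171  73^16=34  73^17=161
  73^18=148  73^19=43
So 73^19 ≡ 43 (mod 211), giving x = 19.

19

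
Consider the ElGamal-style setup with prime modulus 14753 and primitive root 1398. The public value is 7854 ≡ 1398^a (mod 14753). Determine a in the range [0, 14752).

Baby-step giant-step with m = ceil(sqrt(14752)) = 122.
Baby table (1398^j mod 14753 for j=0..121):
  0:1  1:1398  2:7008  3:1192  4:14080  5:3338  6:4576  7:9199
  8:10339  9:10735  10:3729  11:5333  12:5269  13:4315  14:13146  15:10623
  16:9436  17:2346  18:4542  19:5926  20:8115  21:14466  22:11858  23:9865
  24:11968  25:1362  26:939  27:14458  28:674  29:12813  30:2432  31:6746
  32:3741  33:7356  34:847  35:3866  36:5070  37:6420  38:5336  39:9463
  40:10586  41:1969  42:8604  43:4697  44:1321  45:2633  46:7437  47:10814
  48:10900  49:13104  50:10919  51:10160  52:11294  53:3302  54:13260  55:7712
  56:11686  57:5457  58:1585  59:2880  60:13424  61:936  62:10264  63:9156
  64:9237  65:4451  66:11485  67:4766  68:9265  69:14089  70:1167  71:8636
  72:5174  73:4282  74:11271  75:654  76:14359  77:9802  78:12412  79:2448
  80:14361  81:12598  82:11675  83:4832  84:13015  85:4521  86:6074  87:8477
  88:4187  89:11238  90:13532  91:4390  92:14725  93:5115  94:10318  95:10883
  96:4091  97:9807  98:4649  99:7982  100:5568  101:9233  102:13612  103:12959
  104:14751  105:11957  106:737  107:12369  108:1346  109:8077  110:5601  111:11108
  112:8828  113:8036  114:7295  115:4087  116:4215  117:6123  118:3214  119:8260
  120:10634  121:10061
Giant step factor: 1398^(-122) ≡ 8895 (mod 14753).
Scan 7854·8895^i mod 14753 for i = 0, 1, …:
  i=0: 7854   i=1: 5875   i=2: 2999   i=3: 2681
  i=4: 6647   i=5: 9794   i=6: 1165   i=7: 6069
  i=8: 2528   i=9: 2988     …   i=101: 10580
  i=102: 14466
Match at i=102, j=21: a = 102·122 + 21 = 12465.

12465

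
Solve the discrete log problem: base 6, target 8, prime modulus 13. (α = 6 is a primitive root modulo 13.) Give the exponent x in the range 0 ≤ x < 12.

3

Successive powers of 6 modulo 13:
  6^0=1  6^1=6  6^2=10  6^3=8
So 6^3 ≡ 8 (mod 13), giving x = 3.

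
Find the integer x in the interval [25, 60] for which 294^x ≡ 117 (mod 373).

Compute 294^25 mod 373 = 331, then multiply by 294 repeatedly:
  294^25=331  294^26=334  294^27=97  294^28=170  294^29=371
  294^30=158  294^31=200  294^32=239  294^33=142  294^34=345
  294^35=347  294^36=189  294^37=362  294^38=123  294^39=354
  294^40=9  294^41=35  294^42=219  294^43=230  294^44=107
  294^45=126  294^46=117
Found 117 at exponent 46.

46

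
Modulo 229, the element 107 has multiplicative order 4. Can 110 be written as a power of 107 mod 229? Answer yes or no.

no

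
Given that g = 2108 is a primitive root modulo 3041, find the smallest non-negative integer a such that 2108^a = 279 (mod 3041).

1819

Baby-step giant-step with m = ceil(sqrt(3040)) = 56.
Baby table (2108^j mod 3041 for j=0..55):
  0:1  1:2108  2:763  3:2756  4:1338  5:1497  6:2159  7:1836
  8:2136  9:2008  10:2833  11:2481  12:2469  13:1501  14:1468  15:1847
  16:996  17:1278  18:2739  19:1994  20:690  21:922  22:377  23:1015
  24:1797  25:2031  26:2661  27:1784  28:1996  29:1865  30:2448  31:2848
  32:650  33:1750  34:267  35:251  36:3015  37:2971  38:1449  39:1328
  40:1704  41:611  42:1645  43:920  44:2243  45:2530  46:2367  47:2396
  48:2708  49:507  50:1365  51:634  52:1473  53:223  54:1770  55:2894
Giant step factor: 2108^(-56) ≡ 1441 (mod 3041).
Scan 279·1441^i mod 3041 for i = 0, 1, …:
  i=0: 279   i=1: 627   i=2: 330   i=3: 1134
  i=4: 1077   i=5: 1047   i=6: 391   i=7: 846
  i=8: 2686   i=9: 2374     …   i=31: 1565
  i=32: 1784
Match at i=32, j=27: a = 32·56 + 27 = 1819.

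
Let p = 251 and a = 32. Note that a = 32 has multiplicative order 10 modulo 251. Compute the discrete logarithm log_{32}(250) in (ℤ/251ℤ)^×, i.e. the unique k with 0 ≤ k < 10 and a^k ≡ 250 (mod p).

5

Successive powers of 32 modulo 251:
  32^0=1  32^1=32  32^2=20  32^3=138  32^4=149  32^5=250
So 32^5 ≡ 250 (mod 251), giving k = 5.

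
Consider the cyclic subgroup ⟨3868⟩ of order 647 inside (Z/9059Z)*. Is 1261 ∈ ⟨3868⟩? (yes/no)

1261 ∈ ⟨3868⟩ iff 1261^647 ≡ 1 (mod 9059), since |⟨3868⟩| = 647.
1261^647 mod 9059 = 2118.
Since 2118 ≠ 1, 1261 does not lie in the subgroup.

no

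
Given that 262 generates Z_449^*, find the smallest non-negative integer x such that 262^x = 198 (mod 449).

344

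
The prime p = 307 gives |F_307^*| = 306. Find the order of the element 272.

The order of 272 must divide p − 1 = 306 = 2 · 3^2 · 17.
Divisors: 1, 2, 3, 6, 9, 17, 18, 34, 51, 102, 153, 306.
Check each in increasing order: 272^1 ≡ 272;  272^2 ≡ 304;  272^3 ≡ 105;  272^6 ≡ 280;  272^9 ≡ 235;  272^17 ≡ 1.
Smallest exponent giving 1 is 17.

17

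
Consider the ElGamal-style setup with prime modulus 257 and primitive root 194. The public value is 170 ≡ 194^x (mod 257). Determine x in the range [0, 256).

Baby-step giant-step with m = ceil(sqrt(256)) = 16.
Baby table (194^j mod 257 for j=0..15):
  0:1  1:194  2:114  3:14  4:146  5:54  6:196  7:245
  8:242  9:174  10:89  11:47  12:123  13:218  14:144  15:180
Giant step factor: 194^(-16) ≡ 8 (mod 257).
Scan 170·8^i mod 257 for i = 0, 1, …:
  i=0: 170   i=1: 75   i=2: 86   i=3: 174
Match at i=3, j=9: x = 3·16 + 9 = 57.

57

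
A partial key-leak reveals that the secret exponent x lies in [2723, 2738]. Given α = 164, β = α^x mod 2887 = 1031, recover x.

2729

Compute 164^2723 mod 2887 = 6, then multiply by 164 repeatedly:
  164^2723=6  164^2724=984  164^2725=2591  164^2726=535  164^2727=1130
  164^2728=552  164^2729=1031
Found 1031 at exponent 2729.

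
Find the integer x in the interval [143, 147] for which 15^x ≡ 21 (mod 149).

Compute 15^143 mod 149 = 21, then multiply by 15 repeatedly:
  15^143=21
Found 21 at exponent 143.

143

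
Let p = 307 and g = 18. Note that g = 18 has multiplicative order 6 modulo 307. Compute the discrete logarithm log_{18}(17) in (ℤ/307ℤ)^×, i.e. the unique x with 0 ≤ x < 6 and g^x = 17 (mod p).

2

Successive powers of 18 modulo 307:
  18^0=1  18^1=18  18^2=17
So 18^2 ≡ 17 (mod 307), giving x = 2.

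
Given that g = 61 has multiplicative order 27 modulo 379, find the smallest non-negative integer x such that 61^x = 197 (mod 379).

Successive powers of 61 modulo 379:
  61^0=1  61^1=61  61^2=310  61^3=339  61^4=213  61^5=107
  61^6=84  61^7=197
So 61^7 ≡ 197 (mod 379), giving x = 7.

7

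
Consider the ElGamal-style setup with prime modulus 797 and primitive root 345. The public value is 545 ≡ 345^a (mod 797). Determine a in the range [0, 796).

727

Baby-step giant-step with m = ceil(sqrt(796)) = 29.
Baby table (345^j mod 797 for j=0..28):
  0:1  1:345  2:272  3:591  4:660  5:555  6:195  7:327
  8:438  9:477  10:383  11:630  12:566  13:5  14:131  15:563
  16:564  17:112  18:384  19:178  20:41  21:596  22:791  23:321
  24:759  25:439  26:25  27:655  28:424
Giant step factor: 345^(-29) ≡ 392 (mod 797).
Scan 545·392^i mod 797 for i = 0, 1, …:
  i=0: 545   i=1: 44   i=2: 511   i=3: 265
  i=4: 270   i=5: 636   i=6: 648   i=7: 570
  i=8: 280   i=9: 571     …   i=24: 326
  i=25: 272
Match at i=25, j=2: a = 25·29 + 2 = 727.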